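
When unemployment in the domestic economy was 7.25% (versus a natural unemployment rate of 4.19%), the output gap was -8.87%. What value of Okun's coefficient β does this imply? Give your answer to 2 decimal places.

β ≈ 2.90

Okun's law: output gap = -β × (u - u*).
-8.87 = -β × (7.25 - 4.19) = -β × 3.06, so β = 8.87/3.06 = 2.90.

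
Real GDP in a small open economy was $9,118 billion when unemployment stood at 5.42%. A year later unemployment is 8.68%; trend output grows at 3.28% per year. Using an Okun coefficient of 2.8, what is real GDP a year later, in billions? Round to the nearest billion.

Δu = 8.68 - 5.42 = 3.26 points.
Okun's law (growth form): g_Y = g_Y* - β × Δu = 3.28 - 2.8 × (3.26) = 3.28 - 9.128 = -5.848%.
Real GDP in the next year = 9118 × (1 - 5.848/100) = 9118 × 0.94152 ≈ 8585 billion.

$8,585 billion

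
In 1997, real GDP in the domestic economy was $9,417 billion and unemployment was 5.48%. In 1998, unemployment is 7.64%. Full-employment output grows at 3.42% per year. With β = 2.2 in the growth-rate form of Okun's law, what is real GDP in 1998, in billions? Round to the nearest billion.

$9,292 billion

Δu = 7.64 - 5.48 = 2.16 points.
Okun's law (growth form): g_Y = g_Y* - β × Δu = 3.42 - 2.2 × (2.16) = 3.42 - 4.752 = -1.332%.
Real GDP in the next year = 9417 × (1 - 1.332/100) = 9417 × 0.98668 ≈ 9292 billion.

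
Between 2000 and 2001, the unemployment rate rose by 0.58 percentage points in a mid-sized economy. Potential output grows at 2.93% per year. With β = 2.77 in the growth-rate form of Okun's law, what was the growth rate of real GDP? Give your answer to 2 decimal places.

Growth-rate Okun's law: g_Y = g_Y* - β × Δu.
g_Y = 2.93 - 2.77 × (0.58) = 2.93 - 1.6066 = 1.3234%, i.e. 1.32% to 2 d.p.

1.32%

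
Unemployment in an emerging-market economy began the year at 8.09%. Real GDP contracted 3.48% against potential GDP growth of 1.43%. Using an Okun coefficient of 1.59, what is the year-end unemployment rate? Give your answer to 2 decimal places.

11.18%

Growth-rate Okun's law: g_Y = g_Y* - β × Δu, so Δu = (g_Y* - g_Y)/β.
Δu = (1.43 + 3.48)/1.59 = 4.91/1.59 = 3.09 percentage points.
Year-end unemployment = 8.09 + 3.09 = 11.18%.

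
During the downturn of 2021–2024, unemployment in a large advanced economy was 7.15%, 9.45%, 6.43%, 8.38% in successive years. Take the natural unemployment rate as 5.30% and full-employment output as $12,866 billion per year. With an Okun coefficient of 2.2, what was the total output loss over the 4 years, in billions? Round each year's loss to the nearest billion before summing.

Year 2021: gap = -2.2 × (7.15 - 5.3) = -4.07%, loss ≈ 12866 × 4.07/100 ≈ 524.
Year 2022: gap = -2.2 × (9.45 - 5.3) = -9.13%, loss ≈ 12866 × 9.13/100 ≈ 1175.
Year 2023: gap = -2.2 × (6.43 - 5.3) = -2.486%, loss ≈ 12866 × 2.486/100 ≈ 320.
Year 2024: gap = -2.2 × (8.38 - 5.3) = -6.776%, loss ≈ 12866 × 6.776/100 ≈ 872.
Total lost output = 524 + 1175 + 320 + 872 = 2891 billion.

$2,891 billion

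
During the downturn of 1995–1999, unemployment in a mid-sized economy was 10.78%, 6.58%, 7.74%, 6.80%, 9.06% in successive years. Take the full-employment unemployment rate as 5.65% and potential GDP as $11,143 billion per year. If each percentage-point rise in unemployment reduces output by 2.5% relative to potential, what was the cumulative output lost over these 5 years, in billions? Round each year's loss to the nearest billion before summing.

Year 1995: gap = -2.5 × (10.78 - 5.65) = -12.825%, loss ≈ 11143 × 12.825/100 ≈ 1429.
Year 1996: gap = -2.5 × (6.58 - 5.65) = -2.325%, loss ≈ 11143 × 2.325/100 ≈ 259.
Year 1997: gap = -2.5 × (7.74 - 5.65) = -5.225%, loss ≈ 11143 × 5.225/100 ≈ 582.
Year 1998: gap = -2.5 × (6.8 - 5.65) = -2.875%, loss ≈ 11143 × 2.875/100 ≈ 320.
Year 1999: gap = -2.5 × (9.06 - 5.65) = -8.525%, loss ≈ 11143 × 8.525/100 ≈ 950.
Total lost output = 1429 + 259 + 582 + 320 + 950 = 3540 billion.

$3,540 billion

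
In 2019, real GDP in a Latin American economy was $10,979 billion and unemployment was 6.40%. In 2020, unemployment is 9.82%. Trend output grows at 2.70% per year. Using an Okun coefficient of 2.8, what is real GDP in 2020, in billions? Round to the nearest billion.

Δu = 9.82 - 6.4 = 3.42 points.
Okun's law (growth form): g_Y = g_Y* - β × Δu = 2.70 - 2.8 × (3.42) = 2.7 - 9.576 = -6.876%.
Real GDP in the next year = 10979 × (1 - 6.876/100) = 10979 × 0.93124 ≈ 10224 billion.

$10,224 billion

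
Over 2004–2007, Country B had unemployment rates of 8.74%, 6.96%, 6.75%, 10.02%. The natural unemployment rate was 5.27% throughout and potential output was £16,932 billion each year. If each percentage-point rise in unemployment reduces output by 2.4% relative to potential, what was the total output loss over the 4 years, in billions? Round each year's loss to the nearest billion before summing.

Year 2004: gap = -2.4 × (8.74 - 5.27) = -8.328%, loss ≈ 16932 × 8.328/100 ≈ 1410.
Year 2005: gap = -2.4 × (6.96 - 5.27) = -4.056%, loss ≈ 16932 × 4.056/100 ≈ 687.
Year 2006: gap = -2.4 × (6.75 - 5.27) = -3.552%, loss ≈ 16932 × 3.552/100 ≈ 601.
Year 2007: gap = -2.4 × (10.02 - 5.27) = -11.4%, loss ≈ 16932 × 11.4/100 ≈ 1930.
Total lost output = 1410 + 687 + 601 + 1930 = 4628 billion.

£4,628 billion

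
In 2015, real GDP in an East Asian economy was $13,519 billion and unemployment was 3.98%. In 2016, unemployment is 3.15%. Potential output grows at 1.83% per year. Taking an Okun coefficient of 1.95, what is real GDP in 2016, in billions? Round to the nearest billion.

$13,985 billion

Δu = 3.15 - 3.98 = -0.83 points.
Okun's law (growth form): g_Y = g_Y* - β × Δu = 1.83 - 1.95 × (-0.83) = 1.83 + 1.6185 = 3.4485%.
Real GDP in the next year = 13519 × (1 + 3.4485/100) = 13519 × 1.034485 ≈ 13985 billion.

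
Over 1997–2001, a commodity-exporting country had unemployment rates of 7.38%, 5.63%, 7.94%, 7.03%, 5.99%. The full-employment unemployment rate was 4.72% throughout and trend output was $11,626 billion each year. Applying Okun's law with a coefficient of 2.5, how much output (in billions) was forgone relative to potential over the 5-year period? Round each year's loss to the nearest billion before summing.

$3,013 billion

Year 1997: gap = -2.5 × (7.38 - 4.72) = -6.65%, loss ≈ 11626 × 6.65/100 ≈ 773.
Year 1998: gap = -2.5 × (5.63 - 4.72) = -2.275%, loss ≈ 11626 × 2.275/100 ≈ 264.
Year 1999: gap = -2.5 × (7.94 - 4.72) = -8.05%, loss ≈ 11626 × 8.05/100 ≈ 936.
Year 2000: gap = -2.5 × (7.03 - 4.72) = -5.775%, loss ≈ 11626 × 5.775/100 ≈ 671.
Year 2001: gap = -2.5 × (5.99 - 4.72) = -3.175%, loss ≈ 11626 × 3.175/100 ≈ 369.
Total lost output = 773 + 264 + 936 + 671 + 369 = 3013 billion.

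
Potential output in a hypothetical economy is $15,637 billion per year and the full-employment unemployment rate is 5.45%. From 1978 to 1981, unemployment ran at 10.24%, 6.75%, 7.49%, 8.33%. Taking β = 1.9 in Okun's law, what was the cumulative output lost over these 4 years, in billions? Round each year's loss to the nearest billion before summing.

$3,271 billion

Year 1978: gap = -1.9 × (10.24 - 5.45) = -9.101%, loss ≈ 15637 × 9.101/100 ≈ 1423.
Year 1979: gap = -1.9 × (6.75 - 5.45) = -2.47%, loss ≈ 15637 × 2.47/100 ≈ 386.
Year 1980: gap = -1.9 × (7.49 - 5.45) = -3.876%, loss ≈ 15637 × 3.876/100 ≈ 606.
Year 1981: gap = -1.9 × (8.33 - 5.45) = -5.472%, loss ≈ 15637 × 5.472/100 ≈ 856.
Total lost output = 1423 + 386 + 606 + 856 = 3271 billion.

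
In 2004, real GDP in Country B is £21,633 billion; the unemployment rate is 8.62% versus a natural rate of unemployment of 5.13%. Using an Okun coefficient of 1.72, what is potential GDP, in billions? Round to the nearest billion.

£23,015 billion

Unemployment gap = 8.62 - 5.13 = 3.49 points, so output gap = -1.72 × 3.49 = -6.0028%.
Since Y = Y* × (1 + gap/100), Y* = 21633/0.939972 ≈ 23015 billion.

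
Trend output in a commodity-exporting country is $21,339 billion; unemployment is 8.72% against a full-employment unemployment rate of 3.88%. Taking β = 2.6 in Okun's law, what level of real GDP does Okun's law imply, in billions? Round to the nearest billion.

$18,654 billion

Unemployment gap = 8.72 - 3.88 = 4.84 points, so the output gap is -2.6 × 4.84 = -12.584%.
Actual GDP = 21339 × (1 - 12.584/100) = 21339 × 0.87416 ≈ 18654 billion.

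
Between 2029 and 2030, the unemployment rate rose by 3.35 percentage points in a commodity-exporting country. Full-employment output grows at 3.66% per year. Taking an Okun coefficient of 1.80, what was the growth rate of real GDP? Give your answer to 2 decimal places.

-2.37%

Growth-rate Okun's law: g_Y = g_Y* - β × Δu.
g_Y = 3.66 - 1.80 × (3.35) = 3.66 - 6.03 = -2.37%, i.e. -2.37% to 2 d.p.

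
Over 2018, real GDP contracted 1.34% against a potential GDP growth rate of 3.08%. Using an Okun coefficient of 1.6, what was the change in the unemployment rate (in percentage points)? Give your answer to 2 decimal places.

Growth-rate Okun's law: g_Y = g_Y* - β × Δu, so Δu = (g_Y* - g_Y)/β.
Δu = (3.08 + 1.34)/1.6 = 4.42/1.6 = 2.76 percentage points.

2.76 percentage points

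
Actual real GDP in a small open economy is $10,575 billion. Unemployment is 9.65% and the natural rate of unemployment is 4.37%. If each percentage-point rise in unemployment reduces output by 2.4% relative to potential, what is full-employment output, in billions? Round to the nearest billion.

$12,110 billion

Unemployment gap = 9.65 - 4.37 = 5.28 points, so output gap = -2.4 × 5.28 = -12.672%.
Since Y = Y* × (1 + gap/100), Y* = 10575/0.87328 ≈ 12110 billion.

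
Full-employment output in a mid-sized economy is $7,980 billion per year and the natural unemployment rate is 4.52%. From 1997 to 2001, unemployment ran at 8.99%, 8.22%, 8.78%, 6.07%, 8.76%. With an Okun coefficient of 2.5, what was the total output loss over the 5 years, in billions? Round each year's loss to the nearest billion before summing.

$3,635 billion

Year 1997: gap = -2.5 × (8.99 - 4.52) = -11.175%, loss ≈ 7980 × 11.175/100 ≈ 892.
Year 1998: gap = -2.5 × (8.22 - 4.52) = -9.25%, loss ≈ 7980 × 9.25/100 ≈ 738.
Year 1999: gap = -2.5 × (8.78 - 4.52) = -10.65%, loss ≈ 7980 × 10.65/100 ≈ 850.
Year 2000: gap = -2.5 × (6.07 - 4.52) = -3.875%, loss ≈ 7980 × 3.875/100 ≈ 309.
Year 2001: gap = -2.5 × (8.76 - 4.52) = -10.6%, loss ≈ 7980 × 10.6/100 ≈ 846.
Total lost output = 892 + 738 + 850 + 309 + 846 = 3635 billion.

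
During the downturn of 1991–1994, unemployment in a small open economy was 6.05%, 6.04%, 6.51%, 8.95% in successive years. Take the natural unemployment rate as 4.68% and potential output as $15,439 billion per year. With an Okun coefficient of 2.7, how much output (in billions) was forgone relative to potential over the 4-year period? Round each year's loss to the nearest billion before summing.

$3,681 billion

Year 1991: gap = -2.7 × (6.05 - 4.68) = -3.699%, loss ≈ 15439 × 3.699/100 ≈ 571.
Year 1992: gap = -2.7 × (6.04 - 4.68) = -3.672%, loss ≈ 15439 × 3.672/100 ≈ 567.
Year 1993: gap = -2.7 × (6.51 - 4.68) = -4.941%, loss ≈ 15439 × 4.941/100 ≈ 763.
Year 1994: gap = -2.7 × (8.95 - 4.68) = -11.529%, loss ≈ 15439 × 11.529/100 ≈ 1780.
Total lost output = 571 + 567 + 763 + 1780 = 3681 billion.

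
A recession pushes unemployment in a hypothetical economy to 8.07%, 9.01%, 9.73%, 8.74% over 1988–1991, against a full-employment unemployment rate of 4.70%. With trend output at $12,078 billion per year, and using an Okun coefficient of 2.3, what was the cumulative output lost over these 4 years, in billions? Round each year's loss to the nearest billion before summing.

Year 1988: gap = -2.3 × (8.07 - 4.7) = -7.751%, loss ≈ 12078 × 7.751/100 ≈ 936.
Year 1989: gap = -2.3 × (9.01 - 4.7) = -9.913%, loss ≈ 12078 × 9.913/100 ≈ 1197.
Year 1990: gap = -2.3 × (9.73 - 4.7) = -11.569%, loss ≈ 12078 × 11.569/100 ≈ 1397.
Year 1991: gap = -2.3 × (8.74 - 4.7) = -9.292%, loss ≈ 12078 × 9.292/100 ≈ 1122.
Total lost output = 936 + 1197 + 1397 + 1122 = 4652 billion.

$4,652 billion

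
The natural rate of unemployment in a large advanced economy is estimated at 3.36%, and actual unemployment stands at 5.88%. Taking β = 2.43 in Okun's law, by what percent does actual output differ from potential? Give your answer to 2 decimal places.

-6.12%

The unemployment gap is 5.88 - 3.36 = 2.52 percentage points.
Okun's law gives an output gap of -2.43 × 2.52 = -6.1236%, i.e. 6.12% below potential.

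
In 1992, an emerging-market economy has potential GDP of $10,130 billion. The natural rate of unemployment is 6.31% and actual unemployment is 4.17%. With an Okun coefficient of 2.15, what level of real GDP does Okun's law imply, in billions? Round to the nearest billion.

$10,596 billion

Unemployment gap = 4.17 - 6.31 = -2.14 points, so the output gap is -2.15 × (-2.14) = 4.601%.
Actual GDP = 10130 × (1 + 4.601/100) = 10130 × 1.04601 ≈ 10596 billion.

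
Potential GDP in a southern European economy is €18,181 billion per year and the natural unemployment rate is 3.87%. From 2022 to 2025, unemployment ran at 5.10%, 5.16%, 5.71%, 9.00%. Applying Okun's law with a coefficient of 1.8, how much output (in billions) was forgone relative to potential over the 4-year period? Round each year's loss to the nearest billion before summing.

Year 2022: gap = -1.8 × (5.1 - 3.87) = -2.214%, loss ≈ 18181 × 2.214/100 ≈ 403.
Year 2023: gap = -1.8 × (5.16 - 3.87) = -2.322%, loss ≈ 18181 × 2.322/100 ≈ 422.
Year 2024: gap = -1.8 × (5.71 - 3.87) = -3.312%, loss ≈ 18181 × 3.312/100 ≈ 602.
Year 2025: gap = -1.8 × (9 - 3.87) = -9.234%, loss ≈ 18181 × 9.234/100 ≈ 1679.
Total lost output = 403 + 422 + 602 + 1679 = 3106 billion.

€3,106 billion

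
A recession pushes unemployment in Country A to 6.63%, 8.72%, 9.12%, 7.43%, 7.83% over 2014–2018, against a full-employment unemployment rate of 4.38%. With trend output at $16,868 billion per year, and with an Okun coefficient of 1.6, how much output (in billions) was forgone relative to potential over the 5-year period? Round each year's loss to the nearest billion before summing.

$4,811 billion

Year 2014: gap = -1.6 × (6.63 - 4.38) = -3.6%, loss ≈ 16868 × 3.6/100 ≈ 607.
Year 2015: gap = -1.6 × (8.72 - 4.38) = -6.944%, loss ≈ 16868 × 6.944/100 ≈ 1171.
Year 2016: gap = -1.6 × (9.12 - 4.38) = -7.584%, loss ≈ 16868 × 7.584/100 ≈ 1279.
Year 2017: gap = -1.6 × (7.43 - 4.38) = -4.88%, loss ≈ 16868 × 4.88/100 ≈ 823.
Year 2018: gap = -1.6 × (7.83 - 4.38) = -5.52%, loss ≈ 16868 × 5.52/100 ≈ 931.
Total lost output = 607 + 1171 + 1279 + 823 + 931 = 4811 billion.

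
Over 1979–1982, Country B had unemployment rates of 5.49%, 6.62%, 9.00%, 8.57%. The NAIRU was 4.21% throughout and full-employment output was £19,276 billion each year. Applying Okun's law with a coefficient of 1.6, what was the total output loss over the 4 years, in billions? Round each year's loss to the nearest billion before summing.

Year 1979: gap = -1.6 × (5.49 - 4.21) = -2.048%, loss ≈ 19276 × 2.048/100 ≈ 395.
Year 1980: gap = -1.6 × (6.62 - 4.21) = -3.856%, loss ≈ 19276 × 3.856/100 ≈ 743.
Year 1981: gap = -1.6 × (9 - 4.21) = -7.664%, loss ≈ 19276 × 7.664/100 ≈ 1477.
Year 1982: gap = -1.6 × (8.57 - 4.21) = -6.976%, loss ≈ 19276 × 6.976/100 ≈ 1345.
Total lost output = 395 + 743 + 1477 + 1345 = 3960 billion.

£3,960 billion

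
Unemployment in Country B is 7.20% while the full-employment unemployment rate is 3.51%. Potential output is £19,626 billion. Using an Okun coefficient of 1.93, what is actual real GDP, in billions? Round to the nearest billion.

£18,228 billion

Unemployment gap = 7.2 - 3.51 = 3.69 points, so the output gap is -1.93 × 3.69 = -7.1217%.
Actual GDP = 19626 × (1 - 7.1217/100) = 19626 × 0.928783 ≈ 18228 billion.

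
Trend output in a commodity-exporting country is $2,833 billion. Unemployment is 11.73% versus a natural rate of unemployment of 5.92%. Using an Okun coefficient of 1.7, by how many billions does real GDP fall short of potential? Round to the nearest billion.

$280 billion

Output gap = -1.7 × (11.73 - 5.92) = -1.7 × 5.81 = -9.877%.
Actual GDP ≈ 2833 × 0.90123 ≈ 2553 billion, so the shortfall is 2833 - 2553 = 280 billion.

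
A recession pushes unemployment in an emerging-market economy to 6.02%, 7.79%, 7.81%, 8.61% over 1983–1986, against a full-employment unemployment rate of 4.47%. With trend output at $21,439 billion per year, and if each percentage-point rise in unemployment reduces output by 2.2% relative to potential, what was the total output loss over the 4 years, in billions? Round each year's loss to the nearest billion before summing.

Year 1983: gap = -2.2 × (6.02 - 4.47) = -3.41%, loss ≈ 21439 × 3.41/100 ≈ 731.
Year 1984: gap = -2.2 × (7.79 - 4.47) = -7.304%, loss ≈ 21439 × 7.304/100 ≈ 1566.
Year 1985: gap = -2.2 × (7.81 - 4.47) = -7.348%, loss ≈ 21439 × 7.348/100 ≈ 1575.
Year 1986: gap = -2.2 × (8.61 - 4.47) = -9.108%, loss ≈ 21439 × 9.108/100 ≈ 1953.
Total lost output = 731 + 1566 + 1575 + 1953 = 5825 billion.

$5,825 billion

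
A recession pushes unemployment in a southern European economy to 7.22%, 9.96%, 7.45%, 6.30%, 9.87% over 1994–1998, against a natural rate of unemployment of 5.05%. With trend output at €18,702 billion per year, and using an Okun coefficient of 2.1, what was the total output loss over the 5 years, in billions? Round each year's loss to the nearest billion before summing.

Year 1994: gap = -2.1 × (7.22 - 5.05) = -4.557%, loss ≈ 18702 × 4.557/100 ≈ 852.
Year 1995: gap = -2.1 × (9.96 - 5.05) = -10.311%, loss ≈ 18702 × 10.311/100 ≈ 1928.
Year 1996: gap = -2.1 × (7.45 - 5.05) = -5.04%, loss ≈ 18702 × 5.04/100 ≈ 943.
Year 1997: gap = -2.1 × (6.3 - 5.05) = -2.625%, loss ≈ 18702 × 2.625/100 ≈ 491.
Year 1998: gap = -2.1 × (9.87 - 5.05) = -10.122%, loss ≈ 18702 × 10.122/100 ≈ 1893.
Total lost output = 852 + 1928 + 943 + 491 + 1893 = 6107 billion.

€6,107 billion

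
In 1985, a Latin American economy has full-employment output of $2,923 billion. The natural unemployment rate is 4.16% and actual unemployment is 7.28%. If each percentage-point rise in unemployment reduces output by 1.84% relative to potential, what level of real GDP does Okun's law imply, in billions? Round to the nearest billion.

$2,755 billion

Unemployment gap = 7.28 - 4.16 = 3.12 points, so the output gap is -1.84 × 3.12 = -5.7408%.
Actual GDP = 2923 × (1 - 5.7408/100) = 2923 × 0.942592 ≈ 2755 billion.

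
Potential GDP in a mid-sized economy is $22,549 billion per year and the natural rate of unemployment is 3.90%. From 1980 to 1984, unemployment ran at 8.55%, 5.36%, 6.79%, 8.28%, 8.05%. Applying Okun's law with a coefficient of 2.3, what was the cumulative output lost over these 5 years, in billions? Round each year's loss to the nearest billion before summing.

$9,092 billion

Year 1980: gap = -2.3 × (8.55 - 3.9) = -10.695%, loss ≈ 22549 × 10.695/100 ≈ 2412.
Year 1981: gap = -2.3 × (5.36 - 3.9) = -3.358%, loss ≈ 22549 × 3.358/100 ≈ 757.
Year 1982: gap = -2.3 × (6.79 - 3.9) = -6.647%, loss ≈ 22549 × 6.647/100 ≈ 1499.
Year 1983: gap = -2.3 × (8.28 - 3.9) = -10.074%, loss ≈ 22549 × 10.074/100 ≈ 2272.
Year 1984: gap = -2.3 × (8.05 - 3.9) = -9.545%, loss ≈ 22549 × 9.545/100 ≈ 2152.
Total lost output = 2412 + 757 + 1499 + 2272 + 2152 = 9092 billion.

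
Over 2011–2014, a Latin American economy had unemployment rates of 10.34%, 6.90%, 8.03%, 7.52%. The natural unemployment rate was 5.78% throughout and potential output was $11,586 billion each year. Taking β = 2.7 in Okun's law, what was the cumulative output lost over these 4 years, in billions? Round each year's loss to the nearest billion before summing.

$3,024 billion

Year 2011: gap = -2.7 × (10.34 - 5.78) = -12.312%, loss ≈ 11586 × 12.312/100 ≈ 1426.
Year 2012: gap = -2.7 × (6.9 - 5.78) = -3.024%, loss ≈ 11586 × 3.024/100 ≈ 350.
Year 2013: gap = -2.7 × (8.03 - 5.78) = -6.075%, loss ≈ 11586 × 6.075/100 ≈ 704.
Year 2014: gap = -2.7 × (7.52 - 5.78) = -4.698%, loss ≈ 11586 × 4.698/100 ≈ 544.
Total lost output = 1426 + 350 + 704 + 544 = 3024 billion.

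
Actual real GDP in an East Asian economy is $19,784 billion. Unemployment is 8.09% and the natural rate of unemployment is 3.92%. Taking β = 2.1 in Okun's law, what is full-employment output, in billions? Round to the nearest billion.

$21,683 billion

Unemployment gap = 8.09 - 3.92 = 4.17 points, so output gap = -2.1 × 4.17 = -8.757%.
Since Y = Y* × (1 + gap/100), Y* = 19784/0.91243 ≈ 21683 billion.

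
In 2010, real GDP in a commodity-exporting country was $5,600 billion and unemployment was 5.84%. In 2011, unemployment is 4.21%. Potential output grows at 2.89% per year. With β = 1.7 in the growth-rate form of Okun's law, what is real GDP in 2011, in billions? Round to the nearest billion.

Δu = 4.21 - 5.84 = -1.63 points.
Okun's law (growth form): g_Y = g_Y* - β × Δu = 2.89 - 1.7 × (-1.63) = 2.89 + 2.771 = 5.661%.
Real GDP in the next year = 5600 × (1 + 5.661/100) = 5600 × 1.05661 ≈ 5917 billion.

$5,917 billion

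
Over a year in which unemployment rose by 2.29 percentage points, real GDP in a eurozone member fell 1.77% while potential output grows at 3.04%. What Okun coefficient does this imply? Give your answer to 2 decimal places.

Growth form: g_Y = g_Y* - β × Δu, so β = (g_Y* - g_Y)/Δu.
β = (3.04 + 1.77)/2.29 = 4.81/2.29 = 2.10.

β ≈ 2.10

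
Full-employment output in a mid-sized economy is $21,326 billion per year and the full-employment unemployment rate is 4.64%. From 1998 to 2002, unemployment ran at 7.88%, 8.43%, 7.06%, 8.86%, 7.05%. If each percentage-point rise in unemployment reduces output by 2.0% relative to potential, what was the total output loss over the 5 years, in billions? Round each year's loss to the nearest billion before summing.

$6,859 billion

Year 1998: gap = -2.0 × (7.88 - 4.64) = -6.48%, loss ≈ 21326 × 6.48/100 ≈ 1382.
Year 1999: gap = -2.0 × (8.43 - 4.64) = -7.58%, loss ≈ 21326 × 7.58/100 ≈ 1617.
Year 2000: gap = -2.0 × (7.06 - 4.64) = -4.84%, loss ≈ 21326 × 4.84/100 ≈ 1032.
Year 2001: gap = -2.0 × (8.86 - 4.64) = -8.44%, loss ≈ 21326 × 8.44/100 ≈ 1800.
Year 2002: gap = -2.0 × (7.05 - 4.64) = -4.82%, loss ≈ 21326 × 4.82/100 ≈ 1028.
Total lost output = 1382 + 1617 + 1032 + 1800 + 1028 = 6859 billion.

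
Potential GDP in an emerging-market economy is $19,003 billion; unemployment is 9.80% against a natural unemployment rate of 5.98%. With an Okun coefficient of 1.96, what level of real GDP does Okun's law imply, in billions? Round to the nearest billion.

Unemployment gap = 9.8 - 5.98 = 3.82 points, so the output gap is -1.96 × 3.82 = -7.4872%.
Actual GDP = 19003 × (1 - 7.4872/100) = 19003 × 0.925128 ≈ 17580 billion.

$17,580 billion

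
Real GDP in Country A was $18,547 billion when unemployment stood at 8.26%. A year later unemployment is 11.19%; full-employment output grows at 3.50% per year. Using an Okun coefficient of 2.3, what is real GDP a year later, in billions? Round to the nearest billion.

Δu = 11.19 - 8.26 = 2.93 points.
Okun's law (growth form): g_Y = g_Y* - β × Δu = 3.50 - 2.3 × (2.93) = 3.5 - 6.739 = -3.239%.
Real GDP in the next year = 18547 × (1 - 3.239/100) = 18547 × 0.96761 ≈ 17946 billion.

$17,946 billion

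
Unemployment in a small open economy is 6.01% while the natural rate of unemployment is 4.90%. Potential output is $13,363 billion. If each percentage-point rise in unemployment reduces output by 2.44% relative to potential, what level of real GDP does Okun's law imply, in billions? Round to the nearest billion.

Unemployment gap = 6.01 - 4.9 = 1.11 points, so the output gap is -2.44 × 1.11 = -2.7084%.
Actual GDP = 13363 × (1 - 2.7084/100) = 13363 × 0.972916 ≈ 13001 billion.

$13,001 billion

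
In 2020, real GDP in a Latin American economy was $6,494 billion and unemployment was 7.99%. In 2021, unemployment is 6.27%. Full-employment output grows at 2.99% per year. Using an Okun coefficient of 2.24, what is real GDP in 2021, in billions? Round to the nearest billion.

Δu = 6.27 - 7.99 = -1.72 points.
Okun's law (growth form): g_Y = g_Y* - β × Δu = 2.99 - 2.24 × (-1.72) = 2.99 + 3.8528 = 6.8428%.
Real GDP in the next year = 6494 × (1 + 6.8428/100) = 6494 × 1.068428 ≈ 6938 billion.

$6,938 billion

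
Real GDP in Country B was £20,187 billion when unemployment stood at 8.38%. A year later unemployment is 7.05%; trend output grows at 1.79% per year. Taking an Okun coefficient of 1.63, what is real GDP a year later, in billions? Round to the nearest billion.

£20,986 billion

Δu = 7.05 - 8.38 = -1.33 points.
Okun's law (growth form): g_Y = g_Y* - β × Δu = 1.79 - 1.63 × (-1.33) = 1.79 + 2.1679 = 3.9579%.
Real GDP in the next year = 20187 × (1 + 3.9579/100) = 20187 × 1.039579 ≈ 20986 billion.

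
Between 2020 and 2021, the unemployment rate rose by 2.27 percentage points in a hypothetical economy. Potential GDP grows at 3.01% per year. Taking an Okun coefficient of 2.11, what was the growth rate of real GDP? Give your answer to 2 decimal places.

-1.78%

Growth-rate Okun's law: g_Y = g_Y* - β × Δu.
g_Y = 3.01 - 2.11 × (2.27) = 3.01 - 4.7897 = -1.7797%, i.e. -1.78% to 2 d.p.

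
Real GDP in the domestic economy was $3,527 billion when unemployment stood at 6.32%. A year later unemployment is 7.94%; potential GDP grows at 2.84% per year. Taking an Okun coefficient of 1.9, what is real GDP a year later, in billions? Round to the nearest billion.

$3,519 billion

Δu = 7.94 - 6.32 = 1.62 points.
Okun's law (growth form): g_Y = g_Y* - β × Δu = 2.84 - 1.9 × (1.62) = 2.84 - 3.078 = -0.238%.
Real GDP in the next year = 3527 × (1 - 0.238/100) = 3527 × 0.99762 ≈ 3519 billion.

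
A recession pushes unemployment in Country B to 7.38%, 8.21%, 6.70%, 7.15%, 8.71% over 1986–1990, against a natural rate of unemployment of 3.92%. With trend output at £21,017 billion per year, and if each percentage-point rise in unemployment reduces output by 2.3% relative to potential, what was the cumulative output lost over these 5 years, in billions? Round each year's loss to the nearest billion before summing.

£8,967 billion

Year 1986: gap = -2.3 × (7.38 - 3.92) = -7.958%, loss ≈ 21017 × 7.958/100 ≈ 1673.
Year 1987: gap = -2.3 × (8.21 - 3.92) = -9.867%, loss ≈ 21017 × 9.867/100 ≈ 2074.
Year 1988: gap = -2.3 × (6.7 - 3.92) = -6.394%, loss ≈ 21017 × 6.394/100 ≈ 1344.
Year 1989: gap = -2.3 × (7.15 - 3.92) = -7.429%, loss ≈ 21017 × 7.429/100 ≈ 1561.
Year 1990: gap = -2.3 × (8.71 - 3.92) = -11.017%, loss ≈ 21017 × 11.017/100 ≈ 2315.
Total lost output = 1673 + 2074 + 1344 + 1561 + 2315 = 8967 billion.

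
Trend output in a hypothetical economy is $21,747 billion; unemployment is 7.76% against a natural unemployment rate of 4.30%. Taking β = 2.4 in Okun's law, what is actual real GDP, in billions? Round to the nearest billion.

Unemployment gap = 7.76 - 4.3 = 3.46 points, so the output gap is -2.4 × 3.46 = -8.304%.
Actual GDP = 21747 × (1 - 8.304/100) = 21747 × 0.91696 ≈ 19941 billion.

$19,941 billion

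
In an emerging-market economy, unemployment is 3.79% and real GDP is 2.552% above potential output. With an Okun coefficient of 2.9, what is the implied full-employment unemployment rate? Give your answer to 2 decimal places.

From Okun's law, u - u* = -(output gap)/β = -(2.552)/2.9 = -0.88 points.
So u* = 3.79 + 0.88 = 4.67%.

4.67%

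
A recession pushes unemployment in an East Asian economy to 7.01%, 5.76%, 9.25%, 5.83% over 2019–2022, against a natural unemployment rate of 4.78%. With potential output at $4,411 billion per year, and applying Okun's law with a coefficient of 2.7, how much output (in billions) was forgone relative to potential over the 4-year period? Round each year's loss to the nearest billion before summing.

Year 2019: gap = -2.7 × (7.01 - 4.78) = -6.021%, loss ≈ 4411 × 6.021/100 ≈ 266.
Year 2020: gap = -2.7 × (5.76 - 4.78) = -2.646%, loss ≈ 4411 × 2.646/100 ≈ 117.
Year 2021: gap = -2.7 × (9.25 - 4.78) = -12.069%, loss ≈ 4411 × 12.069/100 ≈ 532.
Year 2022: gap = -2.7 × (5.83 - 4.78) = -2.835%, loss ≈ 4411 × 2.835/100 ≈ 125.
Total lost output = 266 + 117 + 532 + 125 = 1040 billion.

$1,040 billion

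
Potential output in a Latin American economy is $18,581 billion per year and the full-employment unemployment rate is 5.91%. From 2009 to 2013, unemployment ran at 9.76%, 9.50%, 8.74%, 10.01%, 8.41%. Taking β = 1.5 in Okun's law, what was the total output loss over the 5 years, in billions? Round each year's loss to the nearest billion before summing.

$4,703 billion

Year 2009: gap = -1.5 × (9.76 - 5.91) = -5.775%, loss ≈ 18581 × 5.775/100 ≈ 1073.
Year 2010: gap = -1.5 × (9.5 - 5.91) = -5.385%, loss ≈ 18581 × 5.385/100 ≈ 1001.
Year 2011: gap = -1.5 × (8.74 - 5.91) = -4.245%, loss ≈ 18581 × 4.245/100 ≈ 789.
Year 2012: gap = -1.5 × (10.01 - 5.91) = -6.15%, loss ≈ 18581 × 6.15/100 ≈ 1143.
Year 2013: gap = -1.5 × (8.41 - 5.91) = -3.75%, loss ≈ 18581 × 3.75/100 ≈ 697.
Total lost output = 1073 + 1001 + 789 + 1143 + 697 = 4703 billion.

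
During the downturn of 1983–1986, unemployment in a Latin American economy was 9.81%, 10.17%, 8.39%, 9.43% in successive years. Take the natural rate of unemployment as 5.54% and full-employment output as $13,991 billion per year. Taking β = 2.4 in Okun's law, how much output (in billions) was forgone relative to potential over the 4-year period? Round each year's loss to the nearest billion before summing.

Year 1983: gap = -2.4 × (9.81 - 5.54) = -10.248%, loss ≈ 13991 × 10.248/100 ≈ 1434.
Year 1984: gap = -2.4 × (10.17 - 5.54) = -11.112%, loss ≈ 13991 × 11.112/100 ≈ 1555.
Year 1985: gap = -2.4 × (8.39 - 5.54) = -6.84%, loss ≈ 13991 × 6.84/100 ≈ 957.
Year 1986: gap = -2.4 × (9.43 - 5.54) = -9.336%, loss ≈ 13991 × 9.336/100 ≈ 1306.
Total lost output = 1434 + 1555 + 957 + 1306 = 5252 billion.

$5,252 billion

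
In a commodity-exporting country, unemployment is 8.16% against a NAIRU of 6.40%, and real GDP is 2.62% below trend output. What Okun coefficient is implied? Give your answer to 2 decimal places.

Okun's law: output gap = -β × (u - u*).
-2.62 = -β × (8.16 - 6.4) = -β × 1.76, so β = 2.62/1.76 = 1.49.

β ≈ 1.49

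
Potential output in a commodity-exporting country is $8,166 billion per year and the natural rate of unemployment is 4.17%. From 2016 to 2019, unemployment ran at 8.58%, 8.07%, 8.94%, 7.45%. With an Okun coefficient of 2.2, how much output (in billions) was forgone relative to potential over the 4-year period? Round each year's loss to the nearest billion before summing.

$2,939 billion

Year 2016: gap = -2.2 × (8.58 - 4.17) = -9.702%, loss ≈ 8166 × 9.702/100 ≈ 792.
Year 2017: gap = -2.2 × (8.07 - 4.17) = -8.58%, loss ≈ 8166 × 8.58/100 ≈ 701.
Year 2018: gap = -2.2 × (8.94 - 4.17) = -10.494%, loss ≈ 8166 × 10.494/100 ≈ 857.
Year 2019: gap = -2.2 × (7.45 - 4.17) = -7.216%, loss ≈ 8166 × 7.216/100 ≈ 589.
Total lost output = 792 + 701 + 857 + 589 = 2939 billion.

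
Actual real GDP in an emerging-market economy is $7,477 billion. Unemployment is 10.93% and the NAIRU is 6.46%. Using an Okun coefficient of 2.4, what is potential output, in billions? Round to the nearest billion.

$8,376 billion

Unemployment gap = 10.93 - 6.46 = 4.47 points, so output gap = -2.4 × 4.47 = -10.728%.
Since Y = Y* × (1 + gap/100), Y* = 7477/0.89272 ≈ 8376 billion.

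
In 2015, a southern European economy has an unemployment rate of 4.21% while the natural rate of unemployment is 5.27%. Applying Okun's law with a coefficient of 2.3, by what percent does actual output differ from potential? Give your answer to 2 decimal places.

The unemployment gap is 4.21 - 5.27 = -1.06 percentage points.
Okun's law gives an output gap of -2.3 × (-1.06) = 2.438%, i.e. 2.44% above potential.

2.44%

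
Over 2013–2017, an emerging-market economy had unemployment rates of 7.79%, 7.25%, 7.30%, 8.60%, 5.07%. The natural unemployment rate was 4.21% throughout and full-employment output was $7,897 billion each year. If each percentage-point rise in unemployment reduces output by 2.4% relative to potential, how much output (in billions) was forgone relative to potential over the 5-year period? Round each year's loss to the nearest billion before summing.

Year 2013: gap = -2.4 × (7.79 - 4.21) = -8.592%, loss ≈ 7897 × 8.592/100 ≈ 679.
Year 2014: gap = -2.4 × (7.25 - 4.21) = -7.296%, loss ≈ 7897 × 7.296/100 ≈ 576.
Year 2015: gap = -2.4 × (7.3 - 4.21) = -7.416%, loss ≈ 7897 × 7.416/100 ≈ 586.
Year 2016: gap = -2.4 × (8.6 - 4.21) = -10.536%, loss ≈ 7897 × 10.536/100 ≈ 832.
Year 2017: gap = -2.4 × (5.07 - 4.21) = -2.064%, loss ≈ 7897 × 2.064/100 ≈ 163.
Total lost output = 679 + 576 + 586 + 832 + 163 = 2836 billion.

$2,836 billion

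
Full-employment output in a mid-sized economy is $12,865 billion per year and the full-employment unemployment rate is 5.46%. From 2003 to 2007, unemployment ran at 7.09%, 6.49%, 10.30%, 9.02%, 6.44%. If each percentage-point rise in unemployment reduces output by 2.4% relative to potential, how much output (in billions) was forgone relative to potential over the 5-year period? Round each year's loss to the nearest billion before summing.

Year 2003: gap = -2.4 × (7.09 - 5.46) = -3.912%, loss ≈ 12865 × 3.912/100 ≈ 503.
Year 2004: gap = -2.4 × (6.49 - 5.46) = -2.472%, loss ≈ 12865 × 2.472/100 ≈ 318.
Year 2005: gap = -2.4 × (10.3 - 5.46) = -11.616%, loss ≈ 12865 × 11.616/100 ≈ 1494.
Year 2006: gap = -2.4 × (9.02 - 5.46) = -8.544%, loss ≈ 12865 × 8.544/100 ≈ 1099.
Year 2007: gap = -2.4 × (6.44 - 5.46) = -2.352%, loss ≈ 12865 × 2.352/100 ≈ 303.
Total lost output = 503 + 318 + 1494 + 1099 + 303 = 3717 billion.

$3,717 billion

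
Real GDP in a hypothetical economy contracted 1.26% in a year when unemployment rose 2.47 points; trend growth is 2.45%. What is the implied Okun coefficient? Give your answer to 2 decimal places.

β ≈ 1.50

Growth form: g_Y = g_Y* - β × Δu, so β = (g_Y* - g_Y)/Δu.
β = (2.45 + 1.26)/2.47 = 3.71/2.47 = 1.50.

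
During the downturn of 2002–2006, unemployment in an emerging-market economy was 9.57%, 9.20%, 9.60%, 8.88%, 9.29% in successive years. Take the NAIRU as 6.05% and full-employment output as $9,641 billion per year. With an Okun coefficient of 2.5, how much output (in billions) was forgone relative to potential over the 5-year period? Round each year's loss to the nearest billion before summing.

$3,926 billion

Year 2002: gap = -2.5 × (9.57 - 6.05) = -8.8%, loss ≈ 9641 × 8.8/100 ≈ 848.
Year 2003: gap = -2.5 × (9.2 - 6.05) = -7.875%, loss ≈ 9641 × 7.875/100 ≈ 759.
Year 2004: gap = -2.5 × (9.6 - 6.05) = -8.875%, loss ≈ 9641 × 8.875/100 ≈ 856.
Year 2005: gap = -2.5 × (8.88 - 6.05) = -7.075%, loss ≈ 9641 × 7.075/100 ≈ 682.
Year 2006: gap = -2.5 × (9.29 - 6.05) = -8.1%, loss ≈ 9641 × 8.1/100 ≈ 781.
Total lost output = 848 + 759 + 856 + 682 + 781 = 3926 billion.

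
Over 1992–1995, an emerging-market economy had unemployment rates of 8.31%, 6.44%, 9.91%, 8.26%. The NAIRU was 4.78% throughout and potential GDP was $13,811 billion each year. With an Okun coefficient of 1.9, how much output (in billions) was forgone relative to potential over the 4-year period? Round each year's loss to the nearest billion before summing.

$3,621 billion

Year 1992: gap = -1.9 × (8.31 - 4.78) = -6.707%, loss ≈ 13811 × 6.707/100 ≈ 926.
Year 1993: gap = -1.9 × (6.44 - 4.78) = -3.154%, loss ≈ 13811 × 3.154/100 ≈ 436.
Year 1994: gap = -1.9 × (9.91 - 4.78) = -9.747%, loss ≈ 13811 × 9.747/100 ≈ 1346.
Year 1995: gap = -1.9 × (8.26 - 4.78) = -6.612%, loss ≈ 13811 × 6.612/100 ≈ 913.
Total lost output = 926 + 436 + 1346 + 913 = 3621 billion.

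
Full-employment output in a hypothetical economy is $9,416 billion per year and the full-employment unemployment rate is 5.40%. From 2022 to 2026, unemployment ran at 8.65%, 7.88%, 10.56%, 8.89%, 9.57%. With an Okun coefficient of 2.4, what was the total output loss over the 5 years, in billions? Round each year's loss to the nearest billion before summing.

$4,191 billion

Year 2022: gap = -2.4 × (8.65 - 5.4) = -7.8%, loss ≈ 9416 × 7.8/100 ≈ 734.
Year 2023: gap = -2.4 × (7.88 - 5.4) = -5.952%, loss ≈ 9416 × 5.952/100 ≈ 560.
Year 2024: gap = -2.4 × (10.56 - 5.4) = -12.384%, loss ≈ 9416 × 12.384/100 ≈ 1166.
Year 2025: gap = -2.4 × (8.89 - 5.4) = -8.376%, loss ≈ 9416 × 8.376/100 ≈ 789.
Year 2026: gap = -2.4 × (9.57 - 5.4) = -10.008%, loss ≈ 9416 × 10.008/100 ≈ 942.
Total lost output = 734 + 560 + 1166 + 789 + 942 = 4191 billion.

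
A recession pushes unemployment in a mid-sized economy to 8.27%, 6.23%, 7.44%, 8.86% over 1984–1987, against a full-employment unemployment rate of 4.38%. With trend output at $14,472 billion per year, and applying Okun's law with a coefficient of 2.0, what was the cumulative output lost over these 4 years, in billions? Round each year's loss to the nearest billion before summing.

Year 1984: gap = -2.0 × (8.27 - 4.38) = -7.78%, loss ≈ 14472 × 7.78/100 ≈ 1126.
Year 1985: gap = -2.0 × (6.23 - 4.38) = -3.7%, loss ≈ 14472 × 3.7/100 ≈ 535.
Year 1986: gap = -2.0 × (7.44 - 4.38) = -6.12%, loss ≈ 14472 × 6.12/100 ≈ 886.
Year 1987: gap = -2.0 × (8.86 - 4.38) = -8.96%, loss ≈ 14472 × 8.96/100 ≈ 1297.
Total lost output = 1126 + 535 + 886 + 1297 = 3844 billion.

$3,844 billion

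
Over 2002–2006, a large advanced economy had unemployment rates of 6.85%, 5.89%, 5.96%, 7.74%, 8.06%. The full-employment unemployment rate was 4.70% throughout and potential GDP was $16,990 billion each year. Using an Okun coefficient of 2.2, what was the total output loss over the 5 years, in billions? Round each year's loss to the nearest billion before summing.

Year 2002: gap = -2.2 × (6.85 - 4.7) = -4.73%, loss ≈ 16990 × 4.73/100 ≈ 804.
Year 2003: gap = -2.2 × (5.89 - 4.7) = -2.618%, loss ≈ 16990 × 2.618/100 ≈ 445.
Year 2004: gap = -2.2 × (5.96 - 4.7) = -2.772%, loss ≈ 16990 × 2.772/100 ≈ 471.
Year 2005: gap = -2.2 × (7.74 - 4.7) = -6.688%, loss ≈ 16990 × 6.688/100 ≈ 1136.
Year 2006: gap = -2.2 × (8.06 - 4.7) = -7.392%, loss ≈ 16990 × 7.392/100 ≈ 1256.
Total lost output = 804 + 445 + 471 + 1136 + 1256 = 4112 billion.

$4,112 billion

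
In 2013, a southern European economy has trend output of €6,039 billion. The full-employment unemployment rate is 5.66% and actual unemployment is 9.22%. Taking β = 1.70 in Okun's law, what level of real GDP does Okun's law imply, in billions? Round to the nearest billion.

€5,674 billion

Unemployment gap = 9.22 - 5.66 = 3.56 points, so the output gap is -1.7 × 3.56 = -6.052%.
Actual GDP = 6039 × (1 - 6.052/100) = 6039 × 0.93948 ≈ 5674 billion.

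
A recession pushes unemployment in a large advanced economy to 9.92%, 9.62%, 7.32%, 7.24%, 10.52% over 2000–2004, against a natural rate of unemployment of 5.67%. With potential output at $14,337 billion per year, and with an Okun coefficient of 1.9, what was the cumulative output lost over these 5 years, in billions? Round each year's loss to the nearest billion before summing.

Year 2000: gap = -1.9 × (9.92 - 5.67) = -8.075%, loss ≈ 14337 × 8.075/100 ≈ 1158.
Year 2001: gap = -1.9 × (9.62 - 5.67) = -7.505%, loss ≈ 14337 × 7.505/100 ≈ 1076.
Year 2002: gap = -1.9 × (7.32 - 5.67) = -3.135%, loss ≈ 14337 × 3.135/100 ≈ 449.
Year 2003: gap = -1.9 × (7.24 - 5.67) = -2.983%, loss ≈ 14337 × 2.983/100 ≈ 428.
Year 2004: gap = -1.9 × (10.52 - 5.67) = -9.215%, loss ≈ 14337 × 9.215/100 ≈ 1321.
Total lost output = 1158 + 1076 + 449 + 428 + 1321 = 4432 billion.

$4,432 billion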